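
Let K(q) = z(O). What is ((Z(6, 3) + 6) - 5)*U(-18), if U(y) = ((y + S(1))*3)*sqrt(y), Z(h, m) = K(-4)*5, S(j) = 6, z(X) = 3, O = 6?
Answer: -1728*I*sqrt(2) ≈ -2443.8*I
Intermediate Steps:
K(q) = 3
Z(h, m) = 15 (Z(h, m) = 3*5 = 15)
U(y) = sqrt(y)*(18 + 3*y) (U(y) = ((y + 6)*3)*sqrt(y) = ((6 + y)*3)*sqrt(y) = (18 + 3*y)*sqrt(y) = sqrt(y)*(18 + 3*y))
((Z(6, 3) + 6) - 5)*U(-18) = ((15 + 6) - 5)*(3*sqrt(-18)*(6 - 18)) = (21 - 5)*(3*(3*I*sqrt(2))*(-12)) = 16*(-108*I*sqrt(2)) = -1728*I*sqrt(2)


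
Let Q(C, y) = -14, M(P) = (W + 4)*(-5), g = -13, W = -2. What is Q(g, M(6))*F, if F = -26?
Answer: 364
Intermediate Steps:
M(P) = -10 (M(P) = (-2 + 4)*(-5) = 2*(-5) = -10)
Q(g, M(6))*F = -14*(-26) = 364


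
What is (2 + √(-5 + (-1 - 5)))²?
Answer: (2 + I*√11)² ≈ -7.0 + 13.266*I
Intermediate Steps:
(2 + √(-5 + (-1 - 5)))² = (2 + √(-5 - 6))² = (2 + √(-11))² = (2 + I*√11)²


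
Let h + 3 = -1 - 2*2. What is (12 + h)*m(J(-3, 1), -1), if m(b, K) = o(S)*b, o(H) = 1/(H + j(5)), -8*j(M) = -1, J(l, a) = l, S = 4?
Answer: -32/11 ≈ -2.9091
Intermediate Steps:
j(M) = ⅛ (j(M) = -⅛*(-1) = ⅛)
o(H) = 1/(⅛ + H) (o(H) = 1/(H + ⅛) = 1/(⅛ + H))
m(b, K) = 8*b/33 (m(b, K) = (8/(1 + 8*4))*b = (8/(1 + 32))*b = (8/33)*b = (8*(1/33))*b = 8*b/33)
h = -8 (h = -3 + (-1 - 2*2) = -3 + (-1 - 4) = -3 - 5 = -8)
(12 + h)*m(J(-3, 1), -1) = (12 - 8)*((8/33)*(-3)) = 4*(-8/11) = -32/11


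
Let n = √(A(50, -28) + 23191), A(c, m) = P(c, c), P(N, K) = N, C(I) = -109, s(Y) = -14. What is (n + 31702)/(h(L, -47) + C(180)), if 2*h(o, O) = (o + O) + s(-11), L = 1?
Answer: -31702/139 - √23241/139 ≈ -229.17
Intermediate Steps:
A(c, m) = c
h(o, O) = -7 + O/2 + o/2 (h(o, O) = ((o + O) - 14)/2 = ((O + o) - 14)/2 = (-14 + O + o)/2 = -7 + O/2 + o/2)
n = √23241 (n = √(50 + 23191) = √23241 ≈ 152.45)
(n + 31702)/(h(L, -47) + C(180)) = (√23241 + 31702)/((-7 + (½)*(-47) + (½)*1) - 109) = (31702 + √23241)/((-7 - 47/2 + ½) - 109) = (31702 + √23241)/(-30 - 109) = (31702 + √23241)/(-139) = (31702 + √23241)*(-1/139) = -31702/139 - √23241/139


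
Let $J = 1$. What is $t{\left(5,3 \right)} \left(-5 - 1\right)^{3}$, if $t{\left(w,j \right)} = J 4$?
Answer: $-864$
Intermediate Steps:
$t{\left(w,j \right)} = 4$ ($t{\left(w,j \right)} = 1 \cdot 4 = 4$)
$t{\left(5,3 \right)} \left(-5 - 1\right)^{3} = 4 \left(-5 - 1\right)^{3} = 4 \left(-6\right)^{3} = 4 \left(-216\right) = -864$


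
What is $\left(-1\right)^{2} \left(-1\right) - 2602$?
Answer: $-2603$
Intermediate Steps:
$\left(-1\right)^{2} \left(-1\right) - 2602 = 1 \left(-1\right) - 2602 = -1 - 2602 = -2603$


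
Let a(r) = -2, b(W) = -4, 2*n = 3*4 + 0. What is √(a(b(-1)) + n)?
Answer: 2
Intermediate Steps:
n = 6 (n = (3*4 + 0)/2 = (12 + 0)/2 = (½)*12 = 6)
√(a(b(-1)) + n) = √(-2 + 6) = √4 = 2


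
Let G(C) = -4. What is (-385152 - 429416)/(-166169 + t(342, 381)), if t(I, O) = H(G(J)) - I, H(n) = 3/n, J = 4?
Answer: 3258272/666047 ≈ 4.8920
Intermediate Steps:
t(I, O) = -3/4 - I (t(I, O) = 3/(-4) - I = 3*(-1/4) - I = -3/4 - I)
(-385152 - 429416)/(-166169 + t(342, 381)) = (-385152 - 429416)/(-166169 + (-3/4 - 1*342)) = -814568/(-166169 + (-3/4 - 342)) = -814568/(-166169 - 1371/4) = -814568/(-666047/4) = -814568*(-4/666047) = 3258272/666047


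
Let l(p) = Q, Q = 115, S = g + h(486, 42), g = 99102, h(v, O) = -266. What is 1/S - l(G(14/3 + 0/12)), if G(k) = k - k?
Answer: -11366139/98836 ≈ -115.00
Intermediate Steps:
G(k) = 0
S = 98836 (S = 99102 - 266 = 98836)
l(p) = 115
1/S - l(G(14/3 + 0/12)) = 1/98836 - 1*115 = 1/98836 - 115 = -11366139/98836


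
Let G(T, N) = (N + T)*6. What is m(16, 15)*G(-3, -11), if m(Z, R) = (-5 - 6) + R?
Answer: -336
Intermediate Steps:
m(Z, R) = -11 + R
G(T, N) = 6*N + 6*T
m(16, 15)*G(-3, -11) = (-11 + 15)*(6*(-11) + 6*(-3)) = 4*(-66 - 18) = 4*(-84) = -336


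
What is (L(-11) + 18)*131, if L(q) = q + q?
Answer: -524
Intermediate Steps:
L(q) = 2*q
(L(-11) + 18)*131 = (2*(-11) + 18)*131 = (-22 + 18)*131 = -4*131 = -524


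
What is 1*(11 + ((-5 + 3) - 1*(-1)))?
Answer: 10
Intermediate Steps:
1*(11 + ((-5 + 3) - 1*(-1))) = 1*(11 + (-2 + 1)) = 1*(11 - 1) = 1*10 = 10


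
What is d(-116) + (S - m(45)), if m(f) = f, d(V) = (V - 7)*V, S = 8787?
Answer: 23010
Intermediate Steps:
d(V) = V*(-7 + V) (d(V) = (-7 + V)*V = V*(-7 + V))
d(-116) + (S - m(45)) = -116*(-7 - 116) + (8787 - 1*45) = -116*(-123) + (8787 - 45) = 14268 + 8742 = 23010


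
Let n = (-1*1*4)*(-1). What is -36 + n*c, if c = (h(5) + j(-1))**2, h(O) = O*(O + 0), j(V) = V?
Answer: 2268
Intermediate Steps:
h(O) = O**2 (h(O) = O*O = O**2)
c = 576 (c = (5**2 - 1)**2 = (25 - 1)**2 = 24**2 = 576)
n = 4 (n = -1*4*(-1) = -4*(-1) = 4)
-36 + n*c = -36 + 4*576 = -36 + 2304 = 2268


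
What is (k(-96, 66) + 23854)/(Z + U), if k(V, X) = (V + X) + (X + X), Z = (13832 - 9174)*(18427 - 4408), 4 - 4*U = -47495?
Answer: 95824/261249507 ≈ 0.00036679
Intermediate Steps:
U = 47499/4 (U = 1 - ¼*(-47495) = 1 + 47495/4 = 47499/4 ≈ 11875.)
Z = 65300502 (Z = 4658*14019 = 65300502)
k(V, X) = V + 3*X (k(V, X) = (V + X) + 2*X = V + 3*X)
(k(-96, 66) + 23854)/(Z + U) = ((-96 + 3*66) + 23854)/(65300502 + 47499/4) = ((-96 + 198) + 23854)/(261249507/4) = (102 + 23854)*(4/261249507) = 23956*(4/261249507) = 95824/261249507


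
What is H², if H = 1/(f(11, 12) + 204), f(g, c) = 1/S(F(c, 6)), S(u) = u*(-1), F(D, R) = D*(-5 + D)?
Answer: 7056/293608225 ≈ 2.4032e-5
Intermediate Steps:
S(u) = -u
f(g, c) = -1/(c*(-5 + c)) (f(g, c) = 1/(-c*(-5 + c)) = -1/(c*(-5 + c)))
H = 84/17135 (H = 1/(-1/(12*(-5 + 12)) + 204) = 1/(-1*1/12/7 + 204) = 1/(-1*1/12*⅐ + 204) = 1/(-1/84 + 204) = 1/(17135/84) = 84/17135 ≈ 0.0049022)
H² = (84/17135)² = 7056/293608225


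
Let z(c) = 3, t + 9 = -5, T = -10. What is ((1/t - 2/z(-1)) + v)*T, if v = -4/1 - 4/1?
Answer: 1835/21 ≈ 87.381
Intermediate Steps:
t = -14 (t = -9 - 5 = -14)
v = -8 (v = -4*1 - 4*1 = -4 - 4 = -8)
((1/t - 2/z(-1)) + v)*T = ((1/(-14) - 2/3) - 8)*(-10) = ((1*(-1/14) - 2*1/3) - 8)*(-10) = ((-1/14 - 2/3) - 8)*(-10) = (-31/42 - 8)*(-10) = -367/42*(-10) = 1835/21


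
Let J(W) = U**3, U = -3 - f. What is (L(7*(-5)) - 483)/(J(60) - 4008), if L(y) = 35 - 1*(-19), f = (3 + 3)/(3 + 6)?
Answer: 11583/109547 ≈ 0.10574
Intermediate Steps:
f = 2/3 (f = 6/9 = 6*(1/9) = 2/3 ≈ 0.66667)
L(y) = 54 (L(y) = 35 + 19 = 54)
U = -11/3 (U = -3 - 1*2/3 = -3 - 2/3 = -11/3 ≈ -3.6667)
J(W) = -1331/27 (J(W) = (-11/3)**3 = -1331/27)
(L(7*(-5)) - 483)/(J(60) - 4008) = (54 - 483)/(-1331/27 - 4008) = -429/(-109547/27) = -429*(-27/109547) = 11583/109547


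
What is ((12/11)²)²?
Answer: 20736/14641 ≈ 1.4163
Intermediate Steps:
((12/11)²)² = (144/121)² = 20736/14641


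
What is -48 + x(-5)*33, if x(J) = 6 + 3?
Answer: 249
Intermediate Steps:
x(J) = 9
-48 + x(-5)*33 = -48 + 9*33 = -48 + 297 = 249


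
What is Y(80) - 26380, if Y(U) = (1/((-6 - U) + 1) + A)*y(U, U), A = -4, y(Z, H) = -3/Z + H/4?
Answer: -179928577/6800 ≈ -26460.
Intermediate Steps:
y(Z, H) = -3/Z + H/4 (y(Z, H) = -3/Z + H*(¼) = -3/Z + H/4)
Y(U) = (-4 + 1/(-5 - U))*(-3/U + U/4) (Y(U) = (1/((-6 - U) + 1) - 4)*(-3/U + U/4) = (1/(-5 - U) - 4)*(-3/U + U/4) = (-4 + 1/(-5 - U))*(-3/U + U/4))
Y(80) - 26380 = -¼*(-12 + 80²)*(21 + 4*80)/(80*(5 + 80)) - 26380 = -¼*1/80*(-12 + 6400)*(21 + 320)/85 - 26380 = -¼*1/80*1/85*6388*341 - 26380 = -544577/6800 - 26380 = -179928577/6800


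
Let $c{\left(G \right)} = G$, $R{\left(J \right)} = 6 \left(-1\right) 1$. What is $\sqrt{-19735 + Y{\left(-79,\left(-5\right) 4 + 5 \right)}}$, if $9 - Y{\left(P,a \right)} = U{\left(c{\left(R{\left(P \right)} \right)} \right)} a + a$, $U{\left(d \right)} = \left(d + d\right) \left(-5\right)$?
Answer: $i \sqrt{18811} \approx 137.15 i$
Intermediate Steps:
$R{\left(J \right)} = -6$ ($R{\left(J \right)} = \left(-6\right) 1 = -6$)
$U{\left(d \right)} = - 10 d$ ($U{\left(d \right)} = 2 d \left(-5\right) = - 10 d$)
$Y{\left(P,a \right)} = 9 - 61 a$ ($Y{\left(P,a \right)} = 9 - \left(\left(-10\right) \left(-6\right) a + a\right) = 9 - \left(60 a + a\right) = 9 - 61 a$)
$\sqrt{-19735 + Y{\left(-79,\left(-5\right) 4 + 5 \right)}} = \sqrt{-19735 - \left(-9 + 61 \left(\left(-5\right) 4 + 5\right)\right)} = \sqrt{-19735 - \left(-9 + 61 \left(-20 + 5\right)\right)} = \sqrt{-19735 + \left(9 - -915\right)} = \sqrt{-19735 + \left(9 + 915\right)} = \sqrt{-19735 + 924} = \sqrt{-18811} = i \sqrt{18811}$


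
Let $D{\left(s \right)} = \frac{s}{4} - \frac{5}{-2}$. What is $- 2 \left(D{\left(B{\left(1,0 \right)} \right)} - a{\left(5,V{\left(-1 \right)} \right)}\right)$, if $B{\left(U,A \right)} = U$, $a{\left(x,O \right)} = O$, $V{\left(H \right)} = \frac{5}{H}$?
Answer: $- \frac{31}{2} \approx -15.5$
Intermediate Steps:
$D{\left(s \right)} = \frac{5}{2} + \frac{s}{4}$ ($D{\left(s \right)} = s \frac{1}{4} - - \frac{5}{2} = \frac{s}{4} + \frac{5}{2} = \frac{5}{2} + \frac{s}{4}$)
$- 2 \left(D{\left(B{\left(1,0 \right)} \right)} - a{\left(5,V{\left(-1 \right)} \right)}\right) = - 2 \left(\left(\frac{5}{2} + \frac{1}{4} \cdot 1\right) - \frac{5}{-1}\right) = - 2 \left(\left(\frac{5}{2} + \frac{1}{4}\right) - 5 \left(-1\right)\right) = - 2 \left(\frac{11}{4} - -5\right) = - 2 \left(\frac{11}{4} + 5\right) = \left(-2\right) \frac{31}{4} = - \frac{31}{2}$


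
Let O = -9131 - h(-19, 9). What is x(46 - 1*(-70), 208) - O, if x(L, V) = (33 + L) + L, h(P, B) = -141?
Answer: 9255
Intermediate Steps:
x(L, V) = 33 + 2*L
O = -8990 (O = -9131 - 1*(-141) = -9131 + 141 = -8990)
x(46 - 1*(-70), 208) - O = (33 + 2*(46 - 1*(-70))) - 1*(-8990) = (33 + 2*(46 + 70)) + 8990 = (33 + 2*116) + 8990 = (33 + 232) + 8990 = 265 + 8990 = 9255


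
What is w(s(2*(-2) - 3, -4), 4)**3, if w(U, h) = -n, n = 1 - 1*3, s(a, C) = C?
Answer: 8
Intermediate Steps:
n = -2 (n = 1 - 3 = -2)
w(U, h) = 2 (w(U, h) = -1*(-2) = 2)
w(s(2*(-2) - 3, -4), 4)**3 = 2**3 = 8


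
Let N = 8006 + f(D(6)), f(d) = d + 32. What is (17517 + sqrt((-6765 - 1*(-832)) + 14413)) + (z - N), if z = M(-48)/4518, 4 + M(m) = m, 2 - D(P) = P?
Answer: 21422071/2259 + 4*sqrt(530) ≈ 9575.1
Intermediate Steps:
D(P) = 2 - P
M(m) = -4 + m
f(d) = 32 + d
N = 8034 (N = 8006 + (32 + (2 - 1*6)) = 8006 + (32 + (2 - 6)) = 8006 + (32 - 4) = 8006 + 28 = 8034)
z = -26/2259 (z = (-4 - 48)/4518 = -52*1/4518 = -26/2259 ≈ -0.011510)
(17517 + sqrt((-6765 - 1*(-832)) + 14413)) + (z - N) = (17517 + sqrt((-6765 - 1*(-832)) + 14413)) + (-26/2259 - 1*8034) = (17517 + sqrt((-6765 + 832) + 14413)) + (-26/2259 - 8034) = (17517 + sqrt(-5933 + 14413)) - 18148832/2259 = (17517 + sqrt(8480)) - 18148832/2259 = (17517 + 4*sqrt(530)) - 18148832/2259 = 21422071/2259 + 4*sqrt(530)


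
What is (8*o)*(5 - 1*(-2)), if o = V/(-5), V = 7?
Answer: -392/5 ≈ -78.400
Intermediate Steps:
o = -7/5 (o = 7/(-5) = 7*(-⅕) = -7/5 ≈ -1.4000)
(8*o)*(5 - 1*(-2)) = (8*(-7/5))*(5 - 1*(-2)) = -56*(5 + 2)/5 = -56/5*7 = -392/5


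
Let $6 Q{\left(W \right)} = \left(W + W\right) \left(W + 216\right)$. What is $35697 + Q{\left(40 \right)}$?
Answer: $\frac{117331}{3} \approx 39110.0$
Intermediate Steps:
$Q{\left(W \right)} = \frac{W \left(216 + W\right)}{3}$ ($Q{\left(W \right)} = \frac{\left(W + W\right) \left(W + 216\right)}{6} = \frac{2 W \left(216 + W\right)}{6} = \frac{W \left(216 + W\right)}{3}$)
$35697 + Q{\left(40 \right)} = 35697 + \frac{1}{3} \cdot 40 \left(216 + 40\right) = 35697 + \frac{1}{3} \cdot 40 \cdot 256 = 35697 + \frac{10240}{3} = \frac{117331}{3}$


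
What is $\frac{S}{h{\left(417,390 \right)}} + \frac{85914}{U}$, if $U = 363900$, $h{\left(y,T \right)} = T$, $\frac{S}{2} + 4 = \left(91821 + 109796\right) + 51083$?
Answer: $\frac{1021920307}{788450} \approx 1296.1$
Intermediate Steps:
$S = 505392$ ($S = -8 + 2 \left(\left(91821 + 109796\right) + 51083\right) = -8 + 2 \left(201617 + 51083\right) = -8 + 2 \cdot 252700 = -8 + 505400 = 505392$)
$\frac{S}{h{\left(417,390 \right)}} + \frac{85914}{U} = \frac{505392}{390} + \frac{85914}{363900} = 505392 \cdot \frac{1}{390} + 85914 \cdot \frac{1}{363900} = \frac{84232}{65} + \frac{14319}{60650} = \frac{1021920307}{788450}$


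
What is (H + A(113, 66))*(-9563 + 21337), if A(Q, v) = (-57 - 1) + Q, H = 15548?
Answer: 183709722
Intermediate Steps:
A(Q, v) = -58 + Q
(H + A(113, 66))*(-9563 + 21337) = (15548 + (-58 + 113))*(-9563 + 21337) = (15548 + 55)*11774 = 15603*11774 = 183709722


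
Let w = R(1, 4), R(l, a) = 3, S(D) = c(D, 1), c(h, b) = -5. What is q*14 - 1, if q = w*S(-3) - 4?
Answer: -267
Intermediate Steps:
S(D) = -5
w = 3
q = -19 (q = 3*(-5) - 4 = -15 - 4 = -19)
q*14 - 1 = -19*14 - 1 = -266 - 1 = -267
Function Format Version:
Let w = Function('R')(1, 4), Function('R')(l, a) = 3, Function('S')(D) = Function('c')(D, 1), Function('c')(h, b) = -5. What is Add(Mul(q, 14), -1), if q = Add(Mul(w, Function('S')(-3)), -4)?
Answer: -267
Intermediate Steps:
Function('S')(D) = -5
w = 3
q = -19 (q = Add(Mul(3, -5), -4) = Add(-15, -4) = -19)
Add(Mul(q, 14), -1) = Add(Mul(-19, 14), -1) = Add(-266, -1) = -267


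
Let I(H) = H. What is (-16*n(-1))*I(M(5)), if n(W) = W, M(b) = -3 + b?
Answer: 32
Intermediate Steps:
(-16*n(-1))*I(M(5)) = (-16*(-1))*(-3 + 5) = 16*2 = 32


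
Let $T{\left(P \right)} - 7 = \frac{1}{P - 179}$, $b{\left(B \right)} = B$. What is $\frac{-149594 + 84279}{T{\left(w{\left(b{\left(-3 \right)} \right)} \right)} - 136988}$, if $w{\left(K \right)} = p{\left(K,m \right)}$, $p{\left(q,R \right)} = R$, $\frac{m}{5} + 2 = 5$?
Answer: $\frac{2142332}{4492977} \approx 0.47682$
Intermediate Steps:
$m = 15$ ($m = -10 + 5 \cdot 5 = -10 + 25 = 15$)
$w{\left(K \right)} = 15$
$T{\left(P \right)} = 7 + \frac{1}{-179 + P}$ ($T{\left(P \right)} = 7 + \frac{1}{P - 179} = 7 + \frac{1}{-179 + P}$)
$\frac{-149594 + 84279}{T{\left(w{\left(b{\left(-3 \right)} \right)} \right)} - 136988} = \frac{-149594 + 84279}{\frac{-1252 + 7 \cdot 15}{-179 + 15} - 136988} = - \frac{65315}{\frac{-1252 + 105}{-164} - 136988} = - \frac{65315}{\left(- \frac{1}{164}\right) \left(-1147\right) - 136988} = - \frac{65315}{\frac{1147}{164} - 136988} = - \frac{65315}{- \frac{22464885}{164}} = \left(-65315\right) \left(- \frac{164}{22464885}\right) = \frac{2142332}{4492977}$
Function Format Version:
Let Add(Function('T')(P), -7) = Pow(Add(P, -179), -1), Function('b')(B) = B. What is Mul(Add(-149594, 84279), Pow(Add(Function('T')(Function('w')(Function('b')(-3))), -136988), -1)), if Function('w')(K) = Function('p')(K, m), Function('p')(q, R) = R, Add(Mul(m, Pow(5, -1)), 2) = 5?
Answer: Rational(2142332, 4492977) ≈ 0.47682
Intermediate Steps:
m = 15 (m = Add(-10, Mul(5, 5)) = Add(-10, 25) = 15)
Function('w')(K) = 15
Function('T')(P) = Add(7, Pow(Add(-179, P), -1)) (Function('T')(P) = Add(7, Pow(Add(P, -179), -1)) = Add(7, Pow(Add(-179, P), -1)))
Mul(Add(-149594, 84279), Pow(Add(Function('T')(Function('w')(Function('b')(-3))), -136988), -1)) = Mul(Add(-149594, 84279), Pow(Add(Mul(Pow(Add(-179, 15), -1), Add(-1252, Mul(7, 15))), -136988), -1)) = Mul(-65315, Pow(Add(Mul(Pow(-164, -1), Add(-1252, 105)), -136988), -1)) = Mul(-65315, Pow(Add(Mul(Rational(-1, 164), -1147), -136988), -1)) = Mul(-65315, Pow(Add(Rational(1147, 164), -136988), -1)) = Mul(-65315, Pow(Rational(-22464885, 164), -1)) = Mul(-65315, Rational(-164, 22464885)) = Rational(2142332, 4492977)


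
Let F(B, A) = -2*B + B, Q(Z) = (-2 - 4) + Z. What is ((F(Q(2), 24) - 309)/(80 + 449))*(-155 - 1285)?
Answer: 439200/529 ≈ 830.25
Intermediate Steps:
Q(Z) = -6 + Z
F(B, A) = -B
((F(Q(2), 24) - 309)/(80 + 449))*(-155 - 1285) = ((-(-6 + 2) - 309)/(80 + 449))*(-155 - 1285) = ((-1*(-4) - 309)/529)*(-1440) = ((4 - 309)*(1/529))*(-1440) = -305*1/529*(-1440) = -305/529*(-1440) = 439200/529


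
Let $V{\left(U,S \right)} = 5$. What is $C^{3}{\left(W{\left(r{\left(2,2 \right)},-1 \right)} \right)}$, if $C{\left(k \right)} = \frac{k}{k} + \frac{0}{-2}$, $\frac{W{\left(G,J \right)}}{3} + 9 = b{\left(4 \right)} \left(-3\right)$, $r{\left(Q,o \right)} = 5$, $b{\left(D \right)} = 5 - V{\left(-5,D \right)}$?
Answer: $1$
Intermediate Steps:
$b{\left(D \right)} = 0$ ($b{\left(D \right)} = 5 - 5 = 0$)
$W{\left(G,J \right)} = -27$ ($W{\left(G,J \right)} = -27 + 3 \cdot 0 \left(-3\right) = -27 + 3 \cdot 0 = -27 + 0 = -27$)
$C{\left(k \right)} = 1$ ($C{\left(k \right)} = 1 + 0 \left(- \frac{1}{2}\right) = 1 + 0 = 1$)
$C^{3}{\left(W{\left(r{\left(2,2 \right)},-1 \right)} \right)} = 1^{3} = 1$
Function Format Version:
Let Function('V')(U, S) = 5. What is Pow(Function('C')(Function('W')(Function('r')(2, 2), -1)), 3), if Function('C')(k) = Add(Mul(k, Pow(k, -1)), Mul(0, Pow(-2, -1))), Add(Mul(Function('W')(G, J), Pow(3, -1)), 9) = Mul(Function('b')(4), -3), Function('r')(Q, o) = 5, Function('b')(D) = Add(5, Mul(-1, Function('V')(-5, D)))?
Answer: 1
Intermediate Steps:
Function('b')(D) = 0 (Function('b')(D) = Add(5, Mul(-1, 5)) = Add(5, -5) = 0)
Function('W')(G, J) = -27 (Function('W')(G, J) = Add(-27, Mul(3, Mul(0, -3))) = Add(-27, Mul(3, 0)) = Add(-27, 0) = -27)
Function('C')(k) = 1 (Function('C')(k) = Add(1, Mul(0, Rational(-1, 2))) = Add(1, 0) = 1)
Pow(Function('C')(Function('W')(Function('r')(2, 2), -1)), 3) = Pow(1, 3) = 1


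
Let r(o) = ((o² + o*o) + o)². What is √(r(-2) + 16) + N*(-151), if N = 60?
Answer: -9060 + 2*√13 ≈ -9052.8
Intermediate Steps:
r(o) = (o + 2*o²)² (r(o) = ((o² + o²) + o)² = (2*o² + o)² = (o + 2*o²)²)
√(r(-2) + 16) + N*(-151) = √((-2)²*(1 + 2*(-2))² + 16) + 60*(-151) = √(4*(1 - 4)² + 16) - 9060 = √(4*(-3)² + 16) - 9060 = √(4*9 + 16) - 9060 = √(36 + 16) - 9060 = √52 - 9060 = 2*√13 - 9060 = -9060 + 2*√13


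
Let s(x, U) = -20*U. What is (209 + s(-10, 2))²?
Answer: 28561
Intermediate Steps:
(209 + s(-10, 2))² = (209 - 20*2)² = (209 - 40)² = 169² = 28561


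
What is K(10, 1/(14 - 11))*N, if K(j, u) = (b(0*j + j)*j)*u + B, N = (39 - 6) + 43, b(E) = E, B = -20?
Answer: 3040/3 ≈ 1013.3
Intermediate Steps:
N = 76 (N = 33 + 43 = 76)
K(j, u) = -20 + u*j² (K(j, u) = ((0*j + j)*j)*u - 20 = ((0 + j)*j)*u - 20 = (j*j)*u - 20 = j²*u - 20 = u*j² - 20 = -20 + u*j²)
K(10, 1/(14 - 11))*N = (-20 + 10²/(14 - 11))*76 = (-20 + 100/3)*76 = (40/3)*76 = 3040/3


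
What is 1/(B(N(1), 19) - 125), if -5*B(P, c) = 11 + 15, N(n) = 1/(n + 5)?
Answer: -5/651 ≈ -0.0076805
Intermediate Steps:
N(n) = 1/(5 + n)
B(P, c) = -26/5 (B(P, c) = -(11 + 15)/5 = -⅕*26 = -26/5)
1/(B(N(1), 19) - 125) = 1/(-26/5 - 125) = 1/(-651/5) = -5/651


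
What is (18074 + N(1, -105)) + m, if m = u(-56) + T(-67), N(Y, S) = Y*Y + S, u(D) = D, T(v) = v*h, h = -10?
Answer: 18584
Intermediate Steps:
T(v) = -10*v (T(v) = v*(-10) = -10*v)
N(Y, S) = S + Y**2 (N(Y, S) = Y**2 + S = S + Y**2)
m = 614 (m = -56 - 10*(-67) = -56 + 670 = 614)
(18074 + N(1, -105)) + m = (18074 + (-105 + 1**2)) + 614 = (18074 + (-105 + 1)) + 614 = (18074 - 104) + 614 = 17970 + 614 = 18584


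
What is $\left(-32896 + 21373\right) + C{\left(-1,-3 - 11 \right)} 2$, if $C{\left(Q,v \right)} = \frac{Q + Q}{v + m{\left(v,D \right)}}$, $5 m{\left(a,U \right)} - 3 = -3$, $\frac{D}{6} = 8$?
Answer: $- \frac{80659}{7} \approx -11523.0$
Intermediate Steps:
$D = 48$ ($D = 6 \cdot 8 = 48$)
$m{\left(a,U \right)} = 0$ ($m{\left(a,U \right)} = \frac{3}{5} + \frac{1}{5} \left(-3\right) = \frac{3}{5} - \frac{3}{5} = 0$)
$C{\left(Q,v \right)} = \frac{2 Q}{v}$ ($C{\left(Q,v \right)} = \frac{Q + Q}{v + 0} = \frac{2 Q}{v}$)
$\left(-32896 + 21373\right) + C{\left(-1,-3 - 11 \right)} 2 = \left(-32896 + 21373\right) + 2 \left(-1\right) \frac{1}{-3 - 11} \cdot 2 = -11523 + 2 \left(-1\right) \frac{1}{-3 - 11} \cdot 2 = -11523 + 2 \left(-1\right) \frac{1}{-14} \cdot 2 = -11523 + 2 \left(-1\right) \left(- \frac{1}{14}\right) 2 = -11523 + \frac{1}{7} \cdot 2 = -11523 + \frac{2}{7} = - \frac{80659}{7}$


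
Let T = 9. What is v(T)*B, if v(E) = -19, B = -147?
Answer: 2793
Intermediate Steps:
v(T)*B = -19*(-147) = 2793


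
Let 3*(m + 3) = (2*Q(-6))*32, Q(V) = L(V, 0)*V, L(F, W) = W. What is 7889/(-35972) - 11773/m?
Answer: 18411943/4692 ≈ 3924.1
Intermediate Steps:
Q(V) = 0 (Q(V) = 0*V = 0)
m = -3 (m = -3 + ((2*0)*32)/3 = -3 + (0*32)/3 = -3 + (⅓)*0 = -3 + 0 = -3)
7889/(-35972) - 11773/m = 7889/(-35972) - 11773/(-3) = 7889*(-1/35972) - 11773*(-⅓) = -343/1564 + 11773/3 = 18411943/4692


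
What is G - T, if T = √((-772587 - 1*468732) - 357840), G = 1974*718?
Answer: 1417332 - I*√1599159 ≈ 1.4173e+6 - 1264.6*I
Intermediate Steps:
G = 1417332
T = I*√1599159 (T = √((-772587 - 468732) - 357840) = √(-1241319 - 357840) = √(-1599159) = I*√1599159 ≈ 1264.6*I)
G - T = 1417332 - I*√1599159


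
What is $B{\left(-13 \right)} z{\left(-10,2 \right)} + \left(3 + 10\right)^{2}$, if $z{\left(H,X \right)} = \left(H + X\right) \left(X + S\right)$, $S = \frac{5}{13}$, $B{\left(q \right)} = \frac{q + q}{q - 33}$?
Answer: $\frac{3639}{23} \approx 158.22$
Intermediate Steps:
$B{\left(q \right)} = \frac{2 q}{-33 + q}$
$S = \frac{5}{13}$ ($S = 5 \cdot \frac{1}{13} = \frac{5}{13} \approx 0.38462$)
$z{\left(H,X \right)} = \left(\frac{5}{13} + X\right) \left(H + X\right)$ ($z{\left(H,X \right)} = \left(H + X\right) \left(X + \frac{5}{13}\right) = \left(H + X\right) \left(\frac{5}{13} + X\right) = \left(\frac{5}{13} + X\right) \left(H + X\right)$)
$B{\left(-13 \right)} z{\left(-10,2 \right)} + \left(3 + 10\right)^{2} = 2 \left(-13\right) \frac{1}{-33 - 13} \left(2^{2} + \frac{5}{13} \left(-10\right) + \frac{5}{13} \cdot 2 - 20\right) + \left(3 + 10\right)^{2} = 2 \left(-13\right) \frac{1}{-46} \left(4 - \frac{50}{13} + \frac{10}{13} - 20\right) + 13^{2} = 2 \left(-13\right) \left(- \frac{1}{46}\right) \left(- \frac{248}{13}\right) + 169 = \frac{13}{23} \left(- \frac{248}{13}\right) + 169 = - \frac{248}{23} + 169 = \frac{3639}{23}$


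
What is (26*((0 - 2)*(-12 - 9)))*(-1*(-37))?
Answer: 40404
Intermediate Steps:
(26*((0 - 2)*(-12 - 9)))*(-1*(-37)) = (26*(-2*(-21)))*37 = (26*42)*37 = 1092*37 = 40404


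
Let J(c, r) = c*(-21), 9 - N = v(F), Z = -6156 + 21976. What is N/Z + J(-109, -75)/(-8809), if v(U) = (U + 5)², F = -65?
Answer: -9692157/19908340 ≈ -0.48684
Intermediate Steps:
v(U) = (5 + U)²
Z = 15820
N = -3591 (N = 9 - (5 - 65)² = 9 - 1*(-60)² = 9 - 1*3600 = 9 - 3600 = -3591)
J(c, r) = -21*c
N/Z + J(-109, -75)/(-8809) = -3591/15820 - 21*(-109)/(-8809) = -3591*1/15820 + 2289*(-1/8809) = -513/2260 - 2289/8809 = -9692157/19908340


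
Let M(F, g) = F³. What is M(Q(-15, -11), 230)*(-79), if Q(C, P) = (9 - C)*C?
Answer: 3685824000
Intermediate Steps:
Q(C, P) = C*(9 - C)
M(Q(-15, -11), 230)*(-79) = (-15*(9 - 1*(-15)))³*(-79) = (-15*(9 + 15))³*(-79) = (-15*24)³*(-79) = (-360)³*(-79) = -46656000*(-79) = 3685824000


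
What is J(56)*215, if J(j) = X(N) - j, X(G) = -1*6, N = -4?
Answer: -13330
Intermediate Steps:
X(G) = -6
J(j) = -6 - j
J(56)*215 = (-6 - 1*56)*215 = (-6 - 56)*215 = -62*215 = -13330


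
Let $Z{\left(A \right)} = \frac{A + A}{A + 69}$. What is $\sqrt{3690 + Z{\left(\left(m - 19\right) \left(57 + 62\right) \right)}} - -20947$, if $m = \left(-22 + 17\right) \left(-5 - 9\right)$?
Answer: $20947 + \frac{\sqrt{3863761539}}{1023} \approx 21008.0$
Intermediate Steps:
$m = 70$ ($m = \left(-5\right) \left(-14\right) = 70$)
$Z{\left(A \right)} = \frac{2 A}{69 + A}$
$\sqrt{3690 + Z{\left(\left(m - 19\right) \left(57 + 62\right) \right)}} - -20947 = \sqrt{3690 + \frac{2 \left(70 - 19\right) \left(57 + 62\right)}{69 + \left(70 - 19\right) \left(57 + 62\right)}} - -20947 = \sqrt{3690 + \frac{2 \cdot 51 \cdot 119}{69 + 51 \cdot 119}} + 20947 = \sqrt{3690 + 2 \cdot 6069 \frac{1}{69 + 6069}} + 20947 = \sqrt{3690 + 2 \cdot 6069 \cdot \frac{1}{6138}} + 20947 = \sqrt{3690 + \frac{2023}{1023}} + 20947 = \sqrt{\frac{3776893}{1023}} + 20947 = \frac{\sqrt{3863761539}}{1023} + 20947 = 20947 + \frac{\sqrt{3863761539}}{1023}$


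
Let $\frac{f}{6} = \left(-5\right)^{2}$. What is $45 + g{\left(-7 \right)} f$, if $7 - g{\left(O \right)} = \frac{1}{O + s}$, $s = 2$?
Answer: $1125$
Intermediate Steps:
$g{\left(O \right)} = 7 - \frac{1}{2 + O}$ ($g{\left(O \right)} = 7 - \frac{1}{O + 2} = 7 - \frac{1}{2 + O}$)
$f = 150$ ($f = 6 \left(-5\right)^{2} = 6 \cdot 25 = 150$)
$45 + g{\left(-7 \right)} f = 45 + \frac{13 + 7 \left(-7\right)}{2 - 7} \cdot 150 = 45 + \frac{13 - 49}{-5} \cdot 150 = 45 + \left(- \frac{1}{5}\right) \left(-36\right) 150 = 45 + \frac{36}{5} \cdot 150 = 45 + 1080 = 1125$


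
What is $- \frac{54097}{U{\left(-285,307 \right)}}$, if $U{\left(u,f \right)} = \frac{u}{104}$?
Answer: $\frac{5626088}{285} \approx 19741.0$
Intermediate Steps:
$U{\left(u,f \right)} = \frac{u}{104}$ ($U{\left(u,f \right)} = u \frac{1}{104} = \frac{u}{104}$)
$- \frac{54097}{U{\left(-285,307 \right)}} = - \frac{54097}{\frac{1}{104} \left(-285\right)} = - \frac{54097}{- \frac{285}{104}} = \left(-54097\right) \left(- \frac{104}{285}\right) = \frac{5626088}{285}$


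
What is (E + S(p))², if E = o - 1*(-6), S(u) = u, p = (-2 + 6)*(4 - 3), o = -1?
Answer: 81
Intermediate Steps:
p = 4 (p = 4*1 = 4)
E = 5 (E = -1 - 1*(-6) = -1 + 6 = 5)
(E + S(p))² = (5 + 4)² = 9² = 81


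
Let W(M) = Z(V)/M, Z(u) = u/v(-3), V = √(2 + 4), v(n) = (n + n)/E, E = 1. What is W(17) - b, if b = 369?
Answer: -369 - √6/102 ≈ -369.02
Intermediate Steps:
v(n) = 2*n (v(n) = (n + n)/1 = (2*n)*1 = 2*n)
V = √6 ≈ 2.4495
Z(u) = -u/6 (Z(u) = u/((2*(-3))) = u/(-6) = u*(-⅙) = -u/6)
W(M) = -√6/(6*M) (W(M) = (-√6/6)/M = -√6/(6*M))
W(17) - b = -⅙*√6/17 - 1*369 = -⅙*√6*1/17 - 369 = -√6/102 - 369 = -369 - √6/102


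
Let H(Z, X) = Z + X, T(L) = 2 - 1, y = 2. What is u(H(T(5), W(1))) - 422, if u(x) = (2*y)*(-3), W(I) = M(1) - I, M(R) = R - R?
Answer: -434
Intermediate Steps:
M(R) = 0
W(I) = -I (W(I) = 0 - I = -I)
T(L) = 1
H(Z, X) = X + Z
u(x) = -12 (u(x) = (2*2)*(-3) = 4*(-3) = -12)
u(H(T(5), W(1))) - 422 = -12 - 422 = -434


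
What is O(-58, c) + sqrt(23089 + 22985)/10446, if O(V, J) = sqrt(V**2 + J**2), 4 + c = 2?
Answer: 2*sqrt(842) + sqrt(46074)/10446 ≈ 58.055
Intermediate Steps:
c = -2 (c = -4 + 2 = -2)
O(V, J) = sqrt(J**2 + V**2)
O(-58, c) + sqrt(23089 + 22985)/10446 = sqrt((-2)**2 + (-58)**2) + sqrt(23089 + 22985)/10446 = sqrt(4 + 3364) + sqrt(46074)*(1/10446) = sqrt(3368) + sqrt(46074)/10446 = 2*sqrt(842) + sqrt(46074)/10446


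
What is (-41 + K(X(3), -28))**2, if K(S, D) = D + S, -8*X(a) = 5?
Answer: 310249/64 ≈ 4847.6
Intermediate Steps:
X(a) = -5/8 (X(a) = -1/8*5 = -5/8)
(-41 + K(X(3), -28))**2 = (-41 + (-28 - 5/8))**2 = (-41 - 229/8)**2 = (-557/8)**2 = 310249/64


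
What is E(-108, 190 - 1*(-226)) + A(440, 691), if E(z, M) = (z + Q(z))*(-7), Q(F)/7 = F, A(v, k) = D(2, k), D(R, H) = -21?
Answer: 6027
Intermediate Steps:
A(v, k) = -21
Q(F) = 7*F
E(z, M) = -56*z (E(z, M) = (z + 7*z)*(-7) = (8*z)*(-7) = -56*z)
E(-108, 190 - 1*(-226)) + A(440, 691) = -56*(-108) - 21 = 6048 - 21 = 6027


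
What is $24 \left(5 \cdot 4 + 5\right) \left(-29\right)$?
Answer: $-17400$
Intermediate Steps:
$24 \left(5 \cdot 4 + 5\right) \left(-29\right) = 24 \left(20 + 5\right) \left(-29\right) = 24 \cdot 25 \left(-29\right) = 600 \left(-29\right) = -17400$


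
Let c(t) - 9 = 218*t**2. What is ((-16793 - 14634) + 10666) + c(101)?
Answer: 2203066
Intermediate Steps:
c(t) = 9 + 218*t**2
((-16793 - 14634) + 10666) + c(101) = ((-16793 - 14634) + 10666) + (9 + 218*101**2) = (-31427 + 10666) + (9 + 218*10201) = -20761 + (9 + 2223818) = -20761 + 2223827 = 2203066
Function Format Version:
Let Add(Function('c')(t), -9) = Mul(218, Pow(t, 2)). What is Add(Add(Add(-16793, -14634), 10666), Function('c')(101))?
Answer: 2203066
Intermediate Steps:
Function('c')(t) = Add(9, Mul(218, Pow(t, 2)))
Add(Add(Add(-16793, -14634), 10666), Function('c')(101)) = Add(Add(Add(-16793, -14634), 10666), Add(9, Mul(218, Pow(101, 2)))) = Add(Add(-31427, 10666), Add(9, Mul(218, 10201))) = Add(-20761, Add(9, 2223818)) = Add(-20761, 2223827) = 2203066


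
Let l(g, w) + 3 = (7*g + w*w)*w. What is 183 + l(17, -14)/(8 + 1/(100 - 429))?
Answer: -323468/877 ≈ -368.83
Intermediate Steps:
l(g, w) = -3 + w*(w² + 7*g) (l(g, w) = -3 + (7*g + w*w)*w = -3 + (7*g + w²)*w = -3 + (w² + 7*g)*w = -3 + w*(w² + 7*g))
183 + l(17, -14)/(8 + 1/(100 - 429)) = 183 + (-3 + (-14)³ + 7*17*(-14))/(8 + 1/(100 - 429)) = 183 + (-3 - 2744 - 1666)/(8 + 1/(-329)) = 183 - 4413/(8 - 1/329) = 183 - 4413/(2631/329) = 183 + (329/2631)*(-4413) = 183 - 483959/877 = -323468/877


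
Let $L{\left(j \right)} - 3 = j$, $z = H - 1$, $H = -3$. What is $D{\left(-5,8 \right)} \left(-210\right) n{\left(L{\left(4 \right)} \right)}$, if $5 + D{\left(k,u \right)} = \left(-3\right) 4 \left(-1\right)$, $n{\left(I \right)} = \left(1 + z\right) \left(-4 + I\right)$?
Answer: $13230$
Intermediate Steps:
$z = -4$ ($z = -3 - 1 = -4$)
$L{\left(j \right)} = 3 + j$
$n{\left(I \right)} = 12 - 3 I$ ($n{\left(I \right)} = \left(1 - 4\right) \left(-4 + I\right) = - 3 \left(-4 + I\right) = 12 - 3 I$)
$D{\left(k,u \right)} = 7$ ($D{\left(k,u \right)} = -5 + \left(-3\right) 4 \left(-1\right) = -5 - -12 = -5 + 12 = 7$)
$D{\left(-5,8 \right)} \left(-210\right) n{\left(L{\left(4 \right)} \right)} = 7 \left(-210\right) \left(12 - 3 \left(3 + 4\right)\right) = - 1470 \left(12 - 21\right) = \left(-1470\right) \left(-9\right) = 13230$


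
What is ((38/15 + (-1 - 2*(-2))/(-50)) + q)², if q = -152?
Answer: 503060041/22500 ≈ 22358.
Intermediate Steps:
((38/15 + (-1 - 2*(-2))/(-50)) + q)² = ((38/15 + (-1 - 2*(-2))/(-50)) - 152)² = ((38*(1/15) + (-1 + 4)*(-1/50)) - 152)² = ((38/15 + 3*(-1/50)) - 152)² = ((38/15 - 3/50) - 152)² = (371/150 - 152)² = (-22429/150)² = 503060041/22500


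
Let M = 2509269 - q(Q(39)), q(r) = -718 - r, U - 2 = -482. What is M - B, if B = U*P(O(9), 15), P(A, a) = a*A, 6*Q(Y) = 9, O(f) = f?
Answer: 5149577/2 ≈ 2.5748e+6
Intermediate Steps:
U = -480 (U = 2 - 482 = -480)
Q(Y) = 3/2 (Q(Y) = (⅙)*9 = 3/2)
P(A, a) = A*a
M = 5019977/2 (M = 2509269 - (-718 - 1*3/2) = 2509269 - (-718 - 3/2) = 2509269 - 1*(-1439/2) = 2509269 + 1439/2 = 5019977/2 ≈ 2.5100e+6)
B = -64800 (B = -4320*15 = -480*135 = -64800)
M - B = 5019977/2 - 1*(-64800) = 5019977/2 + 64800 = 5149577/2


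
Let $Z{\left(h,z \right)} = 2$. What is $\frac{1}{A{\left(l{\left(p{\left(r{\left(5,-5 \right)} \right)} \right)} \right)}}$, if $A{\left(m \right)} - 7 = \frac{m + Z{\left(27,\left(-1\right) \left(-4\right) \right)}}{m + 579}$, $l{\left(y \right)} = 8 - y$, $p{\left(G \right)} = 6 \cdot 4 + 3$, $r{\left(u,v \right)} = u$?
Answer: $\frac{560}{3903} \approx 0.14348$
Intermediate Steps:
$p{\left(G \right)} = 27$ ($p{\left(G \right)} = 24 + 3 = 27$)
$A{\left(m \right)} = 7 + \frac{2 + m}{579 + m}$ ($A{\left(m \right)} = 7 + \frac{m + 2}{m + 579} = 7 + \frac{2 + m}{579 + m}$)
$\frac{1}{A{\left(l{\left(p{\left(r{\left(5,-5 \right)} \right)} \right)} \right)}} = \frac{1}{\frac{1}{579 + \left(8 - 27\right)} \left(4055 + 8 \left(8 - 27\right)\right)} = \frac{1}{\frac{1}{579 - 19} \left(4055 + 8 \left(-19\right)\right)} = \frac{1}{\frac{1}{560} \left(4055 - 152\right)} = \frac{1}{\frac{1}{560} \cdot 3903} = \frac{1}{\frac{3903}{560}} = \frac{560}{3903}$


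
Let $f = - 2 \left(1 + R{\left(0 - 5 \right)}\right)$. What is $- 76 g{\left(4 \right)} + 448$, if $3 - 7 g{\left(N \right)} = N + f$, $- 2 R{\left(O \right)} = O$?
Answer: $\frac{2680}{7} \approx 382.86$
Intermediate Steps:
$R{\left(O \right)} = - \frac{O}{2}$
$f = -7$ ($f = - 2 \left(1 - \frac{0 - 5}{2}\right) = - 2 \left(1 - - \frac{5}{2}\right) = - 2 \left(1 + \frac{5}{2}\right) = \left(-2\right) \frac{7}{2} = -7$)
$g{\left(N \right)} = \frac{10}{7} - \frac{N}{7}$ ($g{\left(N \right)} = \frac{3}{7} - \frac{N - 7}{7} = \frac{3}{7} - \frac{-7 + N}{7} = \frac{3}{7} - \left(-1 + \frac{N}{7}\right) = \frac{10}{7} - \frac{N}{7}$)
$- 76 g{\left(4 \right)} + 448 = - 76 \left(\frac{10}{7} - \frac{4}{7}\right) + 448 = \left(-76\right) \frac{6}{7} + 448 = - \frac{456}{7} + 448 = \frac{2680}{7}$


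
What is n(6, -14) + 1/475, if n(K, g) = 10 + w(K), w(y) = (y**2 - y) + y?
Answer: 21851/475 ≈ 46.002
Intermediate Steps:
w(y) = y**2
n(K, g) = 10 + K**2
n(6, -14) + 1/475 = (10 + 6**2) + 1/475 = (10 + 36) + 1/475 = 46 + 1/475 = 21851/475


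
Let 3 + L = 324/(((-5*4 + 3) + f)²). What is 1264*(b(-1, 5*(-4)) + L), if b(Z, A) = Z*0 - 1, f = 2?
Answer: -80896/25 ≈ -3235.8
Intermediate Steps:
L = -39/25 (L = -3 + 324/(((-5*4 + 3) + 2)²) = -3 + 324/(((-20 + 3) + 2)²) = -3 + 324/((-17 + 2)²) = -3 + 324/((-15)²) = -3 + 324/225 = -3 + 324*(1/225) = -3 + 36/25 = -39/25 ≈ -1.5600)
b(Z, A) = -1 (b(Z, A) = 0 - 1 = -1)
1264*(b(-1, 5*(-4)) + L) = 1264*(-1 - 39/25) = 1264*(-64/25) = -80896/25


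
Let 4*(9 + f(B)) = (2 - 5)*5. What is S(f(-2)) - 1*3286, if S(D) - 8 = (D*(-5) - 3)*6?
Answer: -5827/2 ≈ -2913.5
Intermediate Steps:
f(B) = -51/4 (f(B) = -9 + ((2 - 5)*5)/4 = -9 + (-3*5)/4 = -9 + (1/4)*(-15) = -9 - 15/4 = -51/4)
S(D) = -10 - 30*D (S(D) = 8 + (D*(-5) - 3)*6 = 8 + (-5*D - 3)*6 = 8 + (-3 - 5*D)*6 = 8 + (-18 - 30*D) = -10 - 30*D)
S(f(-2)) - 1*3286 = (-10 - 30*(-51/4)) - 1*3286 = (-10 + 765/2) - 3286 = 745/2 - 3286 = -5827/2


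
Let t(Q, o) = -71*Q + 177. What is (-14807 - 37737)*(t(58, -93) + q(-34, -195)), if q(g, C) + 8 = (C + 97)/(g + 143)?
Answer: 22622241216/109 ≈ 2.0754e+8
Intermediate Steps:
q(g, C) = -8 + (97 + C)/(143 + g) (q(g, C) = -8 + (C + 97)/(g + 143) = -8 + (97 + C)/(143 + g))
t(Q, o) = 177 - 71*Q
(-14807 - 37737)*(t(58, -93) + q(-34, -195)) = (-14807 - 37737)*((177 - 71*58) + (-1047 - 195 - 8*(-34))/(143 - 34)) = -52544*((177 - 4118) + (-1047 - 195 + 272)/109) = -52544*(-3941 + (1/109)*(-970)) = -52544*(-3941 - 970/109) = -52544*(-430539/109) = 22622241216/109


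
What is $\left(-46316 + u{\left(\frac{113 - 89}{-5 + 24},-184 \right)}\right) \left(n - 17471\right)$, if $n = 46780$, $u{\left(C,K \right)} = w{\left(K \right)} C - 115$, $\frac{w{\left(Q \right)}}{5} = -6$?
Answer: $- \frac{25877179881}{19} \approx -1.362 \cdot 10^{9}$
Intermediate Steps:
$w{\left(Q \right)} = -30$ ($w{\left(Q \right)} = 5 \left(-6\right) = -30$)
$u{\left(C,K \right)} = -115 - 30 C$ ($u{\left(C,K \right)} = - 30 C - 115 = -115 - 30 C$)
$\left(-46316 + u{\left(\frac{113 - 89}{-5 + 24},-184 \right)}\right) \left(n - 17471\right) = \left(-46316 - \left(115 + 30 \frac{113 - 89}{-5 + 24}\right)\right) \left(46780 - 17471\right) = \left(-46316 - \left(115 + 30 \cdot \frac{24}{19}\right)\right) 29309 = \left(-46316 - \left(115 + 30 \cdot 24 \cdot \frac{1}{19}\right)\right) 29309 = \left(-46316 - \frac{2905}{19}\right) 29309 = \left(- \frac{882909}{19}\right) 29309 = - \frac{25877179881}{19}$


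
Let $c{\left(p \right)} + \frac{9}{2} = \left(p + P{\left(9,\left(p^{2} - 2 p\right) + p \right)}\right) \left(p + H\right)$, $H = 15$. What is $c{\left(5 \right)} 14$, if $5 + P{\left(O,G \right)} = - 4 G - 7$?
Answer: $-24423$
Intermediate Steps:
$P{\left(O,G \right)} = -12 - 4 G$ ($P{\left(O,G \right)} = -5 - \left(7 + 4 G\right) = -12 - 4 G$)
$c{\left(p \right)} = - \frac{9}{2} + \left(15 + p\right) \left(-12 - 4 p^{2} + 5 p\right)$ ($c{\left(p \right)} = - \frac{9}{2} + \left(p - \left(12 + 4 \left(\left(p^{2} - 2 p\right) + p\right)\right)\right) \left(p + 15\right) = - \frac{9}{2} + \left(p - \left(12 + 4 \left(p^{2} - p\right)\right)\right) \left(15 + p\right) = - \frac{9}{2} + \left(p - \left(12 - 4 p + 4 p^{2}\right)\right) \left(15 + p\right) = - \frac{9}{2} + \left(-12 - 4 p^{2} + 5 p\right) \left(15 + p\right) = - \frac{9}{2} + \left(15 + p\right) \left(-12 - 4 p^{2} + 5 p\right)$)
$c{\left(5 \right)} 14 = \left(- \frac{369}{2} - 55 \cdot 5^{2} - 4 \cdot 5^{3} + 63 \cdot 5\right) 14 = \left(- \frac{369}{2} - 1375 - 500 + 315\right) 14 = \left(- \frac{3489}{2}\right) 14 = -24423$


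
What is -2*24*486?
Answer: -23328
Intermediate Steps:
-2*24*486 = -48*486 = -23328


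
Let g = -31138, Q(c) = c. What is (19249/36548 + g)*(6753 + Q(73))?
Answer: -3884036235875/18274 ≈ -2.1254e+8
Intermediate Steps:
(19249/36548 + g)*(6753 + Q(73)) = (19249/36548 - 31138)*(6753 + 73) = (19249*(1/36548) - 31138)*6826 = (19249/36548 - 31138)*6826 = -1138012375/36548*6826 = -3884036235875/18274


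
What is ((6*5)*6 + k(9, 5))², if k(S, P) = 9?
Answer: 35721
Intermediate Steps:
((6*5)*6 + k(9, 5))² = ((6*5)*6 + 9)² = (30*6 + 9)² = (180 + 9)² = 189² = 35721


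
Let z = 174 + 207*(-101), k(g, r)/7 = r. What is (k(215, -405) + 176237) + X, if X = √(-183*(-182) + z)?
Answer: 173402 + 3*√1397 ≈ 1.7351e+5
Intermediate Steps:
k(g, r) = 7*r
z = -20733 (z = 174 - 20907 = -20733)
X = 3*√1397 (X = √(-183*(-182) - 20733) = √(33306 - 20733) = √12573 = 3*√1397 ≈ 112.13)
(k(215, -405) + 176237) + X = (7*(-405) + 176237) + 3*√1397 = (-2835 + 176237) + 3*√1397 = 173402 + 3*√1397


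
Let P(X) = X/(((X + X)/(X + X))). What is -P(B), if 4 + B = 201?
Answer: -197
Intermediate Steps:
B = 197 (B = -4 + 201 = 197)
P(X) = X (P(X) = X/(((2*X)/((2*X)))) = X/(((2*X)*(1/(2*X)))) = X/1 = X*1 = X)
-P(B) = -1*197 = -197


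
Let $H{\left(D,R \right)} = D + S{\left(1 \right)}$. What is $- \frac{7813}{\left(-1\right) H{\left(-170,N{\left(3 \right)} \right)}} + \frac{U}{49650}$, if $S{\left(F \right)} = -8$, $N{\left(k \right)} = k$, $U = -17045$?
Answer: $- \frac{19547473}{441885} \approx -44.237$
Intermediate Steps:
$H{\left(D,R \right)} = -8 + D$ ($H{\left(D,R \right)} = D - 8 = -8 + D$)
$- \frac{7813}{\left(-1\right) H{\left(-170,N{\left(3 \right)} \right)}} + \frac{U}{49650} = - \frac{7813}{\left(-1\right) \left(-8 - 170\right)} - \frac{17045}{49650} = - \frac{7813}{\left(-1\right) \left(-178\right)} - \frac{3409}{9930} = - \frac{7813}{178} - \frac{3409}{9930} = - \frac{19547473}{441885}$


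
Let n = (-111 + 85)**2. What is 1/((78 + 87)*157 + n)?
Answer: 1/26581 ≈ 3.7621e-5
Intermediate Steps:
n = 676 (n = (-26)**2 = 676)
1/((78 + 87)*157 + n) = 1/((78 + 87)*157 + 676) = 1/(165*157 + 676) = 1/(25905 + 676) = 1/26581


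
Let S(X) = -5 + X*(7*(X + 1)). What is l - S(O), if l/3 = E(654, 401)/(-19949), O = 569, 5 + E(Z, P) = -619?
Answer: -45290312573/19949 ≈ -2.2703e+6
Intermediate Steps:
E(Z, P) = -624 (E(Z, P) = -5 - 619 = -624)
S(X) = -5 + X*(7 + 7*X) (S(X) = -5 + X*(7*(1 + X)) = -5 + X*(7 + 7*X))
l = 1872/19949 (l = 3*(-624/(-19949)) = 3*(-624*(-1/19949)) = 3*(624/19949) = 1872/19949 ≈ 0.093839)
l - S(O) = 1872/19949 - (-5 + 7*569 + 7*569²) = 1872/19949 - (-5 + 3983 + 7*323761) = 1872/19949 - (-5 + 3983 + 2266327) = 1872/19949 - 1*2270305 = 1872/19949 - 2270305 = -45290312573/19949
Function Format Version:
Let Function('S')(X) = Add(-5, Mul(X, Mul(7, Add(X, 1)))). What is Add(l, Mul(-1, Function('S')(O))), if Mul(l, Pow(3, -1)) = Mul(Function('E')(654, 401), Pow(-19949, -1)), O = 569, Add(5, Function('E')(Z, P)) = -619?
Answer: Rational(-45290312573, 19949) ≈ -2.2703e+6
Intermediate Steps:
Function('E')(Z, P) = -624 (Function('E')(Z, P) = Add(-5, -619) = -624)
Function('S')(X) = Add(-5, Mul(X, Add(7, Mul(7, X)))) (Function('S')(X) = Add(-5, Mul(X, Mul(7, Add(1, X)))) = Add(-5, Mul(X, Add(7, Mul(7, X)))))
l = Rational(1872, 19949) (l = Mul(3, Mul(-624, Pow(-19949, -1))) = Mul(3, Mul(-624, Rational(-1, 19949))) = Mul(3, Rational(624, 19949)) = Rational(1872, 19949) ≈ 0.093839)
Add(l, Mul(-1, Function('S')(O))) = Add(Rational(1872, 19949), Mul(-1, Add(-5, Mul(7, 569), Mul(7, Pow(569, 2))))) = Add(Rational(1872, 19949), Mul(-1, Add(-5, 3983, Mul(7, 323761)))) = Add(Rational(1872, 19949), Mul(-1, Add(-5, 3983, 2266327))) = Add(Rational(1872, 19949), Mul(-1, 2270305)) = Add(Rational(1872, 19949), -2270305) = Rational(-45290312573, 19949)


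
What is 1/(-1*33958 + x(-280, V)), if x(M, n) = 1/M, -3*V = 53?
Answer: -280/9508241 ≈ -2.9448e-5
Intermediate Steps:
V = -53/3 (V = -⅓*53 = -53/3 ≈ -17.667)
1/(-1*33958 + x(-280, V)) = 1/(-1*33958 + 1/(-280)) = 1/(-33958 - 1/280) = 1/(-9508241/280) = -280/9508241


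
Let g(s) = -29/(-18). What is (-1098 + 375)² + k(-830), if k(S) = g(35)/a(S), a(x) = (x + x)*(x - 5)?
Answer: 13041984004229/24949800 ≈ 5.2273e+5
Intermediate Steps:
g(s) = 29/18 (g(s) = -29*(-1/18) = 29/18)
a(x) = 2*x*(-5 + x) (a(x) = (2*x)*(-5 + x) = 2*x*(-5 + x))
k(S) = 29/(36*S*(-5 + S)) (k(S) = 29/(18*((2*S*(-5 + S)))) = 29*(1/(2*S*(-5 + S)))/18 = 29/(36*S*(-5 + S)))
(-1098 + 375)² + k(-830) = (-1098 + 375)² + (29/36)/(-830*(-5 - 830)) = (-723)² + (29/36)*(-1/830)/(-835) = 522729 + (29/36)*(-1/830)*(-1/835) = 522729 + 29/24949800 = 13041984004229/24949800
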